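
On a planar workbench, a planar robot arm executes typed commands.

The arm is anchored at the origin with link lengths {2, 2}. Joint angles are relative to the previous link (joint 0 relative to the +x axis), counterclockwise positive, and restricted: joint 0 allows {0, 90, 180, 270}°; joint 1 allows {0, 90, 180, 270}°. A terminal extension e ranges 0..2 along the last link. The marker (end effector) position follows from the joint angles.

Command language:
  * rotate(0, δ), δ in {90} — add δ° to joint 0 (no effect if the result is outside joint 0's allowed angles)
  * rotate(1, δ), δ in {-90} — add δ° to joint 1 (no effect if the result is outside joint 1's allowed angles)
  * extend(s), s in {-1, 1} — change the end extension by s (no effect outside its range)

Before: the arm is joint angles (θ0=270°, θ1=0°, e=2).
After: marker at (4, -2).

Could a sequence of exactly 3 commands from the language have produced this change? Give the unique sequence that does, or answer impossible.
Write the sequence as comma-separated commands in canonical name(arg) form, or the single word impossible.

rotate(1, -90), rotate(1, -90), rotate(1, -90)

begin: joint angles (θ0=270°, θ1=0°, e=2)
1. rotate(1, -90) → joint angles (θ0=270°, θ1=270°, e=2)
2. rotate(1, -90) → joint angles (θ0=270°, θ1=180°, e=2)
3. rotate(1, -90) → joint angles (θ0=270°, θ1=90°, e=2)
all 64 alternatives checked — unique.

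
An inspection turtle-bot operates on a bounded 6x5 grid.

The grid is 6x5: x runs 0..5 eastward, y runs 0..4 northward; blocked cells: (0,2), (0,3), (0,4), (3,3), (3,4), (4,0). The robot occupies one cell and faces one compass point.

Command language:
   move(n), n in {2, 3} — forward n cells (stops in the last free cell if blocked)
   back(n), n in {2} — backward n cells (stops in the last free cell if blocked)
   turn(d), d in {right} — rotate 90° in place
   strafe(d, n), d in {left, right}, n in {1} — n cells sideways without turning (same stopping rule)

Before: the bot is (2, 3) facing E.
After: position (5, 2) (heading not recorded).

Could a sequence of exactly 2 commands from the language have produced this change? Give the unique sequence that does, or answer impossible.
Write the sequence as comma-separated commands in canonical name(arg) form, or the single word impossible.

key: running move(3) before strafe(right, 1) would end elsewhere — order is forced
from: (2, 3) facing E
[1] after strafe(right, 1): (2, 2) facing E
[2] after move(3): (5, 2) facing E
all 36 alternatives checked — unique.

strafe(right, 1), move(3)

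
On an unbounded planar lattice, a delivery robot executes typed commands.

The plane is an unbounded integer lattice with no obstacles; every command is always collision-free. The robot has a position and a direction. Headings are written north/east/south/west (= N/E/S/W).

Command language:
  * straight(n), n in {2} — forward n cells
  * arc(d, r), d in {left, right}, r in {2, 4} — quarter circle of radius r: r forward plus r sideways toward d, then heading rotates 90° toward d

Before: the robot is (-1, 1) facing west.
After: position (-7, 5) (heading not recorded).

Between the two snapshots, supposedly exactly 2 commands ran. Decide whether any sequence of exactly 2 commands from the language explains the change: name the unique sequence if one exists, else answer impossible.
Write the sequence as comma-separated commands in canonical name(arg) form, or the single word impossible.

key: order matters: swapping straight(2) and arc(right, 4) lands elsewhere
start: (-1, 1) facing west
[1] after straight(2): (-3, 1) facing west
[2] after arc(right, 4): (-7, 5) facing north
no other 2-command option fits: unique.

straight(2), arc(right, 4)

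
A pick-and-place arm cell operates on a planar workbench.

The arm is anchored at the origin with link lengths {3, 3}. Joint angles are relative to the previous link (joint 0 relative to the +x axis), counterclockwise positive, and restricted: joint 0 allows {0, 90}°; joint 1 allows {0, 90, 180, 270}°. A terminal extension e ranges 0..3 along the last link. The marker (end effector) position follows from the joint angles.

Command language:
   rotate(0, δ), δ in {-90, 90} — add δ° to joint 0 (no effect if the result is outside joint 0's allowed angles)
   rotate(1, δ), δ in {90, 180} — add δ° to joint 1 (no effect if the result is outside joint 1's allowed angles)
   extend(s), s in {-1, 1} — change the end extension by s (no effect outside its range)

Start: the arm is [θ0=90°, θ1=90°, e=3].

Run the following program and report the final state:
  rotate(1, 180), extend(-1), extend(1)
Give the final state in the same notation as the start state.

[θ0=90°, θ1=270°, e=3]

t0: [θ0=90°, θ1=90°, e=3]
[1] after rotate(1, 180): [θ0=90°, θ1=270°, e=3]
[2] after extend(-1): [θ0=90°, θ1=270°, e=2]
[3] after extend(1): [θ0=90°, θ1=270°, e=3]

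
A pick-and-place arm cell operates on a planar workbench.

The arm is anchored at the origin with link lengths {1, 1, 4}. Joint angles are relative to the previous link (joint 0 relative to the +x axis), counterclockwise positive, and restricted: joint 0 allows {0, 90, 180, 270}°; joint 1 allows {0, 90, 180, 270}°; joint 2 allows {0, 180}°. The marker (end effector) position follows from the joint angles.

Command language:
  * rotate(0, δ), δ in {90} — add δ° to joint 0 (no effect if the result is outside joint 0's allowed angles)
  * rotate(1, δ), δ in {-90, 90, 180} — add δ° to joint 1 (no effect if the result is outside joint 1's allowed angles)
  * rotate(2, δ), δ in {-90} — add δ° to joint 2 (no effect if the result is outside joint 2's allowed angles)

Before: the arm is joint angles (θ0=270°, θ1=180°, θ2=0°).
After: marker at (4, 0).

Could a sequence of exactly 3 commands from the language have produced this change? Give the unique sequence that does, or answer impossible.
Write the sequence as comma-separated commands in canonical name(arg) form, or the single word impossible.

t0: joint angles (θ0=270°, θ1=180°, θ2=0°)
1. rotate(0, 90) → joint angles (θ0=0°, θ1=180°, θ2=0°)
2. rotate(0, 90) → joint angles (θ0=90°, θ1=180°, θ2=0°)
3. rotate(0, 90) → joint angles (θ0=180°, θ1=180°, θ2=0°)
uniquely the one of 125 3-step routes that fits.

rotate(0, 90), rotate(0, 90), rotate(0, 90)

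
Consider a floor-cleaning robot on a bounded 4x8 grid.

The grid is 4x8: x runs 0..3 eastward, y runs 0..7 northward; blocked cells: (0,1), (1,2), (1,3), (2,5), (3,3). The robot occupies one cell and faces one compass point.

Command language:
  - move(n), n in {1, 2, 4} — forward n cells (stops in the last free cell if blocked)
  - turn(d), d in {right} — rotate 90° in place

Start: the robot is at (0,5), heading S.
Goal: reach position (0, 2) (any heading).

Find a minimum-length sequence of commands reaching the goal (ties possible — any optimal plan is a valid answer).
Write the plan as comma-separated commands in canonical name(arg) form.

move(4)

begin: at (0,5), heading S
[1] after move(4): at (0,2), heading S
minimal: 1 command(s), checked below 1.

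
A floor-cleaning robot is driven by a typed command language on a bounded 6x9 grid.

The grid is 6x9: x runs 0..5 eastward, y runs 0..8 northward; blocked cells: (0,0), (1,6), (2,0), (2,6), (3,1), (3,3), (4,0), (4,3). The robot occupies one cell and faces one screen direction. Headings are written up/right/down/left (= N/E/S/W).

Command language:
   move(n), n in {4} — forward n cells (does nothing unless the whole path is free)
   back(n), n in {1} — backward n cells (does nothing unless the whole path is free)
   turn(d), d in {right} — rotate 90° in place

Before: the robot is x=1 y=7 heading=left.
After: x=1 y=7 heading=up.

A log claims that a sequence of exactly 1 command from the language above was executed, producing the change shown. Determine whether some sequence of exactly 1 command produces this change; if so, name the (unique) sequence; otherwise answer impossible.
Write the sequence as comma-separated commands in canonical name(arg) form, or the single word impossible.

key: (1,7) unchanged — the single command moves nothing
t0: x=1 y=7 heading=left
t=1 turn(right) ⇒ x=1 y=7 heading=up
no rival 1-sequence matches.

turn(right)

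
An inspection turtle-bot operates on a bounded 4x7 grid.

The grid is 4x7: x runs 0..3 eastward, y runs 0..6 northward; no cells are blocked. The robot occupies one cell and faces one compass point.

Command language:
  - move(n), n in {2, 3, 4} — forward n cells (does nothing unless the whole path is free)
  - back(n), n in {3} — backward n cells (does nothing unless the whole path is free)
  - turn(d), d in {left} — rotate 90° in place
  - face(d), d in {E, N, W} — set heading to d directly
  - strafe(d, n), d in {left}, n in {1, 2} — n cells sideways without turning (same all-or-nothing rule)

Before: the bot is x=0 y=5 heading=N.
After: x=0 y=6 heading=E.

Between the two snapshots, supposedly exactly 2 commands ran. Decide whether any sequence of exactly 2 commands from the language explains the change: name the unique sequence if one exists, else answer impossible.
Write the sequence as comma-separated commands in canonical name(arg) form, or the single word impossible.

key: order matters: swapping face(E) and strafe(left, 1) lands elsewhere
from: x=0 y=5 heading=N
t=1 face(E) ⇒ x=0 y=5 heading=E
t=2 strafe(left, 1) ⇒ x=0 y=6 heading=E
no rival 2-sequence matches.

face(E), strafe(left, 1)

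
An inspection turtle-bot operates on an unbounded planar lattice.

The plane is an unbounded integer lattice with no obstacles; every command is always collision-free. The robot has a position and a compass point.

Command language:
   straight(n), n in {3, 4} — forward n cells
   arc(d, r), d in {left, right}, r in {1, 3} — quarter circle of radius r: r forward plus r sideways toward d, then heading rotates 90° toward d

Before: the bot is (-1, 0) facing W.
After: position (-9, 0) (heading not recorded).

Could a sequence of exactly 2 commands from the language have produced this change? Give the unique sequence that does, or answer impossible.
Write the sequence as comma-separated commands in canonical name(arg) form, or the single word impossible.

straight(4), straight(4)

start: (-1, 0) facing W
t=1 straight(4) ⇒ (-5, 0) facing W
t=2 straight(4) ⇒ (-9, 0) facing W
all 36 alternatives checked — unique.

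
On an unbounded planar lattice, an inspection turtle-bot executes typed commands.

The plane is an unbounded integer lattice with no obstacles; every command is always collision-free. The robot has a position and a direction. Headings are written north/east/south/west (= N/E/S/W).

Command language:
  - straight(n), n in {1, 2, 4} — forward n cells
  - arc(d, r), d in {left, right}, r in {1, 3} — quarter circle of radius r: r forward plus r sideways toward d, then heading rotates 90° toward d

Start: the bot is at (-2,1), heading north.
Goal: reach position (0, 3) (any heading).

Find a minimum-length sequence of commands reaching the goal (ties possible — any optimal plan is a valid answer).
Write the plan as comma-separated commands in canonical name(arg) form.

arc(right, 1), arc(left, 1)

begin: at (-2,1), heading north
t=1 arc(right, 1) ⇒ at (-1,2), heading east
t=2 arc(left, 1) ⇒ at (0,3), heading north
nothing shorter than 2 reaches the goal.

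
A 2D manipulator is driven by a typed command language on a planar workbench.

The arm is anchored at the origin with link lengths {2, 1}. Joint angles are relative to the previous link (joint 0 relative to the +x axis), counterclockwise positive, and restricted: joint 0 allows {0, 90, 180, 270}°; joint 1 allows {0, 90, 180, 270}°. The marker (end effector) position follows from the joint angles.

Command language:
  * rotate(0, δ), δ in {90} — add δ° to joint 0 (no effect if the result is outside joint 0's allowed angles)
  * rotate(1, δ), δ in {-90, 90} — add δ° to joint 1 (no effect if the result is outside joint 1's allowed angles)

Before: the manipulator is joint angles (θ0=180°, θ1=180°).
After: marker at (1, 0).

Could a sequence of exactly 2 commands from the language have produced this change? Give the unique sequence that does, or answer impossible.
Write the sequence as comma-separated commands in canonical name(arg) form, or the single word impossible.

rotate(0, 90), rotate(0, 90)

from: joint angles (θ0=180°, θ1=180°)
[1] after rotate(0, 90): joint angles (θ0=270°, θ1=180°)
[2] after rotate(0, 90): joint angles (θ0=0°, θ1=180°)
all 9 alternatives checked — unique.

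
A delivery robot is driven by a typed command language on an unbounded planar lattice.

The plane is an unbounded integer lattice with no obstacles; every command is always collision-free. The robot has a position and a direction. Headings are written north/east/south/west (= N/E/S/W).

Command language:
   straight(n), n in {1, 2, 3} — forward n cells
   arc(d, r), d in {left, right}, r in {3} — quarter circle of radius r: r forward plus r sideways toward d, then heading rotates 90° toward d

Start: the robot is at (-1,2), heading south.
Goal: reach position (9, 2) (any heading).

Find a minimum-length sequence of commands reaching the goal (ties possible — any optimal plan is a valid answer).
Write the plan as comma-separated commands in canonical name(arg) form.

arc(left, 3), straight(2), straight(2), arc(left, 3)

t0: at (-1,2), heading south
step 1 (arc(left, 3)): at (2,-1), heading east
step 2 (straight(2)): at (4,-1), heading east
step 3 (straight(2)): at (6,-1), heading east
step 4 (arc(left, 3)): at (9,2), heading north
no 3-step plan works, so 4 is optimal.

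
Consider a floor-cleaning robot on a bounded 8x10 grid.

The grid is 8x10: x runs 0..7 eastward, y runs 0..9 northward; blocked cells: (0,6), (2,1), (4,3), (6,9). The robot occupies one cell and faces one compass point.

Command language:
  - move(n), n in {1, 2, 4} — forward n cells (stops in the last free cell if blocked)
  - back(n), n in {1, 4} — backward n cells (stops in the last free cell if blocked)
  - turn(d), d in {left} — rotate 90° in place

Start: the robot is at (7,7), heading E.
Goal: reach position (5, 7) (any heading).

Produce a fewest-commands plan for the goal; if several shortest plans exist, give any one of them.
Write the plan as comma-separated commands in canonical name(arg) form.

start: at (7,7), heading E
t=1 back(4) ⇒ at (3,7), heading E
t=2 move(2) ⇒ at (5,7), heading E
nothing shorter than 2 reaches the goal.

back(4), move(2)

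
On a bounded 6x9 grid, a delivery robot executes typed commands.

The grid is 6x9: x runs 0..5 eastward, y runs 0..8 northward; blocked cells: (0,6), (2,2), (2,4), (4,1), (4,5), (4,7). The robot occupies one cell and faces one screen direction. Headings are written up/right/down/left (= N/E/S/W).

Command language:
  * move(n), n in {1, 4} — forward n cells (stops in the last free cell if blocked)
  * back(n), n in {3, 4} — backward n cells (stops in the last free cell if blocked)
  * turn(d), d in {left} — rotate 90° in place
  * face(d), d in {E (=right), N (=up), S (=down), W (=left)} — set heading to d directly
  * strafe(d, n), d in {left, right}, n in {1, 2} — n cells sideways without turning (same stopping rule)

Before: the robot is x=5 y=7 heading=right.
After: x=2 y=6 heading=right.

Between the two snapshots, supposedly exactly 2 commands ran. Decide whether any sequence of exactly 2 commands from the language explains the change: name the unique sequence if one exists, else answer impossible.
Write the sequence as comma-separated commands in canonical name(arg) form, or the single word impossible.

strafe(right, 1), back(3)

key: running back(3) before strafe(right, 1) would end elsewhere — order is forced
initial: x=5 y=7 heading=right
t=1 strafe(right, 1) ⇒ x=5 y=6 heading=right
t=2 back(3) ⇒ x=2 y=6 heading=right
no rival 2-sequence matches.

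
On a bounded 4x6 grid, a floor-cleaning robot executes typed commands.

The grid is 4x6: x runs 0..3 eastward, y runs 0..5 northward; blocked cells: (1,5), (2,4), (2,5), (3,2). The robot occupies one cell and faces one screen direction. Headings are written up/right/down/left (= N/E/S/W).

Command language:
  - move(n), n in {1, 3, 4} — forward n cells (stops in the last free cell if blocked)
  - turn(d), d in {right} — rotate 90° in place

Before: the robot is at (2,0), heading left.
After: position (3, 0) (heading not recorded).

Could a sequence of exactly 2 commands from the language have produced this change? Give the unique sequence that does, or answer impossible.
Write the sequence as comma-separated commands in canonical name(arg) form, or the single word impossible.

all 16 sequences checked — none match.

impossible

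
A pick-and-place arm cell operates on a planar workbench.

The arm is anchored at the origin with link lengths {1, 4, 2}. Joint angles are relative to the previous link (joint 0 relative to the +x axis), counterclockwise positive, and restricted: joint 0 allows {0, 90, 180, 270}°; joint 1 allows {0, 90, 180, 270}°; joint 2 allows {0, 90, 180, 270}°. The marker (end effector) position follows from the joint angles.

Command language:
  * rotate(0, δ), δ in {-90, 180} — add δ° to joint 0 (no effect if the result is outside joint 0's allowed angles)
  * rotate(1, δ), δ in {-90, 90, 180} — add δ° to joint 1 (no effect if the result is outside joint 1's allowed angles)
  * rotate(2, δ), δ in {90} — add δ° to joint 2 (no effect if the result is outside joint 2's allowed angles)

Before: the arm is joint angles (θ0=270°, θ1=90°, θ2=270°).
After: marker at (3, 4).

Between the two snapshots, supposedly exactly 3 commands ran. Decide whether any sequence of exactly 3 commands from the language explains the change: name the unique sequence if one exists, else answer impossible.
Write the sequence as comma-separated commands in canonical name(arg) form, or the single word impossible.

rotate(0, -90), rotate(0, -90), rotate(0, -90)

t0: joint angles (θ0=270°, θ1=90°, θ2=270°)
[1] after rotate(0, -90): joint angles (θ0=180°, θ1=90°, θ2=270°)
[2] after rotate(0, -90): joint angles (θ0=90°, θ1=90°, θ2=270°)
[3] after rotate(0, -90): joint angles (θ0=0°, θ1=90°, θ2=270°)
all 216 alternatives checked — unique.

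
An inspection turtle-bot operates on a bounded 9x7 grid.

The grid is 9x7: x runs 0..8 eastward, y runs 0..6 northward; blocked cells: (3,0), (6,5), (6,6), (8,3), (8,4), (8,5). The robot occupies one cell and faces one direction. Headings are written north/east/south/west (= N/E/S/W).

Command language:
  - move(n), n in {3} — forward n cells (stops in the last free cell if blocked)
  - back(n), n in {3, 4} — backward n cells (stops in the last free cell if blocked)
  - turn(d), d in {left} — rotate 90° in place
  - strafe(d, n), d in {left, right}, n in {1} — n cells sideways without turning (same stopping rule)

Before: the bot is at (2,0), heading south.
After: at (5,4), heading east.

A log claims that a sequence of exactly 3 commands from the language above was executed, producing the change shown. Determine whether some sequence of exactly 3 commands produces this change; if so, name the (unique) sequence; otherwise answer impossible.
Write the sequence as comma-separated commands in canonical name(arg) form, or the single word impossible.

back(4), turn(left), move(3)

key: running move(3) before back(4) would end elsewhere — order is forced
initial: at (2,0), heading south
step 1 (back(4)): at (2,4), heading south
step 2 (turn(left)): at (2,4), heading east
step 3 (move(3)): at (5,4), heading east
uniquely the one of 216 3-step routes that fits.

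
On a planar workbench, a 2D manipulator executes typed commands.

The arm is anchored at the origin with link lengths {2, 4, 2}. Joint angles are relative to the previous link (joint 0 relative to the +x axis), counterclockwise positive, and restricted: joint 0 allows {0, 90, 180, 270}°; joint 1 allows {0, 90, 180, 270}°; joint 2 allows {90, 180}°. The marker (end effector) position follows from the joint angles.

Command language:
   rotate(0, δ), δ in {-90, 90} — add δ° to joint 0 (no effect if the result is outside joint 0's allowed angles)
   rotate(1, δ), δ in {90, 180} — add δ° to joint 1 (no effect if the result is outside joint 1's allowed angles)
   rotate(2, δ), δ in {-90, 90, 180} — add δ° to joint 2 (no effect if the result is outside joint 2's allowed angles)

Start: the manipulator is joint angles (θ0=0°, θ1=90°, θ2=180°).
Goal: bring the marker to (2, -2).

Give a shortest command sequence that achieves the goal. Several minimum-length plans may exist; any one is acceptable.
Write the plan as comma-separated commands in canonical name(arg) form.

rotate(1, 180)

initial: joint angles (θ0=0°, θ1=90°, θ2=180°)
[1] after rotate(1, 180): joint angles (θ0=0°, θ1=270°, θ2=180°)
nothing shorter than 1 reaches the goal.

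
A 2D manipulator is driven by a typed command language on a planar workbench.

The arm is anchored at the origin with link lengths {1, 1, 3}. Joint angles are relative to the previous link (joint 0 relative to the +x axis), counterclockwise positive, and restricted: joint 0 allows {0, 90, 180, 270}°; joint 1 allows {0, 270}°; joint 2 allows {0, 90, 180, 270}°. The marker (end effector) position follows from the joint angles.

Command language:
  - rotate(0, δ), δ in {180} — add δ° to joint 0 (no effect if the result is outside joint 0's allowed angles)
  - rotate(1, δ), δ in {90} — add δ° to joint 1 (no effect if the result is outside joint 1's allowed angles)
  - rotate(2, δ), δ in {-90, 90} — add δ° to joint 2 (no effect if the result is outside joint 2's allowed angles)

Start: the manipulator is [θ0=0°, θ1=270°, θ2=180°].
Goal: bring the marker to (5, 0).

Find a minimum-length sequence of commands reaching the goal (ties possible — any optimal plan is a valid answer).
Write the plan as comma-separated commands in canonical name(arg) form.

initial: [θ0=0°, θ1=270°, θ2=180°]
step 1 (rotate(2, -90)): [θ0=0°, θ1=270°, θ2=90°]
step 2 (rotate(2, -90)): [θ0=0°, θ1=270°, θ2=0°]
step 3 (rotate(1, 90)): [θ0=0°, θ1=0°, θ2=0°]
minimal: 3 command(s), checked below 3.

rotate(2, -90), rotate(2, -90), rotate(1, 90)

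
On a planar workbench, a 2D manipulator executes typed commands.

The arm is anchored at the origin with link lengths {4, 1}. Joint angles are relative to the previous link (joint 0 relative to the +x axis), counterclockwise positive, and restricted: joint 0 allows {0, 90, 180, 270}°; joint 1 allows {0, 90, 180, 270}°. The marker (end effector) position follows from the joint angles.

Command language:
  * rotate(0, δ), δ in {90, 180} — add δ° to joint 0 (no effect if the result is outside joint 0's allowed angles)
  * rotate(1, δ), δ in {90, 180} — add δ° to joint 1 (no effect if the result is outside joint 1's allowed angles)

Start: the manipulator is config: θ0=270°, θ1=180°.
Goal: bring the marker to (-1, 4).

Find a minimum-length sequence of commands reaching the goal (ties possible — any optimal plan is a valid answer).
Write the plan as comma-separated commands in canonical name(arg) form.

start: config: θ0=270°, θ1=180°
step 1 (rotate(0, 180)): config: θ0=90°, θ1=180°
step 2 (rotate(1, 180)): config: θ0=90°, θ1=0°
step 3 (rotate(1, 90)): config: θ0=90°, θ1=90°
no 2-step plan works, so 3 is optimal.

rotate(0, 180), rotate(1, 180), rotate(1, 90)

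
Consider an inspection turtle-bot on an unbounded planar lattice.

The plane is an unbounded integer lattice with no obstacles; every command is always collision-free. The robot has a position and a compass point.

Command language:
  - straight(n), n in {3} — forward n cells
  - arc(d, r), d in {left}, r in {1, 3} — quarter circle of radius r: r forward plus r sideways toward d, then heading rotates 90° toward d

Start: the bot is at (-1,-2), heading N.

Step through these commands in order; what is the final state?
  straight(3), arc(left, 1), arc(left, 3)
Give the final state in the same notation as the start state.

t0: at (-1,-2), heading N
t=1 straight(3) ⇒ at (-1,1), heading N
t=2 arc(left, 1) ⇒ at (-2,2), heading W
t=3 arc(left, 3) ⇒ at (-5,-1), heading S

at (-5,-1), heading S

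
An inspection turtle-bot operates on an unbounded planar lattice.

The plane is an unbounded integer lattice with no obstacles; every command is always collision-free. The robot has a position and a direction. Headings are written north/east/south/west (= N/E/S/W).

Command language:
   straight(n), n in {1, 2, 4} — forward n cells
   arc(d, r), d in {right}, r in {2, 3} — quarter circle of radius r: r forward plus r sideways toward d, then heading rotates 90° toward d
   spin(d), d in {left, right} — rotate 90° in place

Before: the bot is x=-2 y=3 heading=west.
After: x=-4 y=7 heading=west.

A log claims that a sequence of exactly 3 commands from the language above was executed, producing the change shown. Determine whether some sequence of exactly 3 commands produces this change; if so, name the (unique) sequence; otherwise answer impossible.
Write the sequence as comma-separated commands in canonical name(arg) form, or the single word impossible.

key: heading stays W — rotations cancel among the 3 commands
begin: x=-2 y=3 heading=west
[1] after arc(right, 2): x=-4 y=5 heading=north
[2] after straight(2): x=-4 y=7 heading=north
[3] after spin(left): x=-4 y=7 heading=west
no rival 3-sequence matches.

arc(right, 2), straight(2), spin(left)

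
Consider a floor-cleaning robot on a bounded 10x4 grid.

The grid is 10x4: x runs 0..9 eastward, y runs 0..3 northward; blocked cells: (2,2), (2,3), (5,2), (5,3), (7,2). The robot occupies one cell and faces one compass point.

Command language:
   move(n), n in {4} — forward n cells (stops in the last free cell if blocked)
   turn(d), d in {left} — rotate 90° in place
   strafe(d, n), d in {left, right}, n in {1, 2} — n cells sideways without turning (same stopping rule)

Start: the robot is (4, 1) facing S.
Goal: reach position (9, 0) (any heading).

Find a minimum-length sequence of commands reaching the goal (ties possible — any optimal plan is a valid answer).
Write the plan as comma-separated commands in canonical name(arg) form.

turn(left), strafe(right, 2), move(4), move(4)

from: (4, 1) facing S
step 1 (turn(left)): (4, 1) facing E
step 2 (strafe(right, 2)): (4, 0) facing E
step 3 (move(4)): (8, 0) facing E
step 4 (move(4)): (9, 0) facing E
minimal: 4 command(s), checked below 4.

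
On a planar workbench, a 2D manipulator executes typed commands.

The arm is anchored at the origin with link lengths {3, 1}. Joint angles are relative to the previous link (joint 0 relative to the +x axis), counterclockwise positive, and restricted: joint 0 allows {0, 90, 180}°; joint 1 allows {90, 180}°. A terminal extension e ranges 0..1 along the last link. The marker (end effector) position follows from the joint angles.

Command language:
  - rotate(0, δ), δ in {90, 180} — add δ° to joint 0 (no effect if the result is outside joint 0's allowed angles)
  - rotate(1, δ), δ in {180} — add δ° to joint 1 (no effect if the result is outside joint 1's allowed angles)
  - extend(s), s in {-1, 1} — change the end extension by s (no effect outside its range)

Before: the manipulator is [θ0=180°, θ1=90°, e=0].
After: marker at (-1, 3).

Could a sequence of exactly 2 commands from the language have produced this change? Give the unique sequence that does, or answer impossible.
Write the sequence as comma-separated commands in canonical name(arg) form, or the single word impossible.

rotate(0, 180), rotate(0, 90)

key: order matters: swapping rotate(0, 180) and rotate(0, 90) lands elsewhere
t0: [θ0=180°, θ1=90°, e=0]
1. rotate(0, 180) → [θ0=0°, θ1=90°, e=0]
2. rotate(0, 90) → [θ0=90°, θ1=90°, e=0]
no other 2-command option fits: unique.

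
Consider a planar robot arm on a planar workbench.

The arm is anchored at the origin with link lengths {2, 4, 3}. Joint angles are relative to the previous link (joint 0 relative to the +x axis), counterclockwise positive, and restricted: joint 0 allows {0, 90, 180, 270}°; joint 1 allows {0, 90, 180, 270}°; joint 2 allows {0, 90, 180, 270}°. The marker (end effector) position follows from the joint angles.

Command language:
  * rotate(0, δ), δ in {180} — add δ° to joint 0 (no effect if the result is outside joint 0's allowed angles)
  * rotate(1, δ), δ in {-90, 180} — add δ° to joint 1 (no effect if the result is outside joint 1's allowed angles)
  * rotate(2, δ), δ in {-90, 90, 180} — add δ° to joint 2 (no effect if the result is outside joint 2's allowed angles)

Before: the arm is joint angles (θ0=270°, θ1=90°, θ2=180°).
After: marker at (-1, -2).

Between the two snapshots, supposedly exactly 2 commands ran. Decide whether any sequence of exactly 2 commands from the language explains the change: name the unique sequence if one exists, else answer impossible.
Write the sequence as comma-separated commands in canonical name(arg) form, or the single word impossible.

start: joint angles (θ0=270°, θ1=90°, θ2=180°)
step 1 (rotate(1, -90)): joint angles (θ0=270°, θ1=0°, θ2=180°)
step 2 (rotate(1, -90)): joint angles (θ0=270°, θ1=270°, θ2=180°)
no other 2-command option fits: unique.

rotate(1, -90), rotate(1, -90)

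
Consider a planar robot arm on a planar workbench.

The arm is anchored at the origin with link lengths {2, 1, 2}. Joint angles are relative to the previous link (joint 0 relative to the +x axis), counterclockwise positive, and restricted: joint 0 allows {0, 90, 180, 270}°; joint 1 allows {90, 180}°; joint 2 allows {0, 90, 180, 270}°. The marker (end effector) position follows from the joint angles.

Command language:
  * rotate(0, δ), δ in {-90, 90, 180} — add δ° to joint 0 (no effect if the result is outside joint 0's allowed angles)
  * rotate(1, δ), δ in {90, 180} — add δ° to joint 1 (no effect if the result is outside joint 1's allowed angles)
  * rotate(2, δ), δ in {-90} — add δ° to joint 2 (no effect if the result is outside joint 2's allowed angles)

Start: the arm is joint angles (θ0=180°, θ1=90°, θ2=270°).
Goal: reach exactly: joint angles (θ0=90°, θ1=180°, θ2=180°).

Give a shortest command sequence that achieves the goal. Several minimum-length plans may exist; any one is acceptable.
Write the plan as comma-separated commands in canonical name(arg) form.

begin: joint angles (θ0=180°, θ1=90°, θ2=270°)
t=1 rotate(2, -90) ⇒ joint angles (θ0=180°, θ1=90°, θ2=180°)
t=2 rotate(1, 90) ⇒ joint angles (θ0=180°, θ1=180°, θ2=180°)
t=3 rotate(0, -90) ⇒ joint angles (θ0=90°, θ1=180°, θ2=180°)
shorter routes all fall short; 3 is best.

rotate(2, -90), rotate(1, 90), rotate(0, -90)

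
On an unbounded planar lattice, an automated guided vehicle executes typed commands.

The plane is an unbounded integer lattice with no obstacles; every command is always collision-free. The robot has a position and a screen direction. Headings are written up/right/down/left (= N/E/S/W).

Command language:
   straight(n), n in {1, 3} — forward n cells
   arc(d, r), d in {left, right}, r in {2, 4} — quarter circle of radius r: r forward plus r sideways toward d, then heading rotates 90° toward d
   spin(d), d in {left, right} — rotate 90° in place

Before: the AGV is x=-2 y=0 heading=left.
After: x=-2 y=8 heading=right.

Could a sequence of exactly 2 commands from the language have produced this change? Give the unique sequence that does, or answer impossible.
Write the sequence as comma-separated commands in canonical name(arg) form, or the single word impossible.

arc(right, 4), arc(right, 4)

key: position moved to (-2,8) AND the heading swung to E — translation plus rotation needed
begin: x=-2 y=0 heading=left
1. arc(right, 4) → x=-6 y=4 heading=up
2. arc(right, 4) → x=-2 y=8 heading=right
no rival 2-sequence matches.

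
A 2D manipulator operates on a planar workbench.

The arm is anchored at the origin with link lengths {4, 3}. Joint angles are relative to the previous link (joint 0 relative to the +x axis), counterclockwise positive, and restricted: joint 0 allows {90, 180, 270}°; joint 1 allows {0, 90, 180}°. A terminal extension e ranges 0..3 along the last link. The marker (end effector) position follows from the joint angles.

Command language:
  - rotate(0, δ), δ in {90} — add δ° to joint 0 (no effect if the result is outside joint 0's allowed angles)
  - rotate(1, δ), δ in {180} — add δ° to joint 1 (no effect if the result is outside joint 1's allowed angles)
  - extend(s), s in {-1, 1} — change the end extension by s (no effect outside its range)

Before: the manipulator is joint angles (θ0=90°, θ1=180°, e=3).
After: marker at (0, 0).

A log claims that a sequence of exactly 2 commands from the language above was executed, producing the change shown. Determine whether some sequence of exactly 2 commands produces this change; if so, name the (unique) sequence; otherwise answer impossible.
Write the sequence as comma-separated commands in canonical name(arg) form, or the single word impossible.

extend(-1), extend(-1)

start: joint angles (θ0=90°, θ1=180°, e=3)
[1] after extend(-1): joint angles (θ0=90°, θ1=180°, e=2)
[2] after extend(-1): joint angles (θ0=90°, θ1=180°, e=1)
no other 2-command option fits: unique.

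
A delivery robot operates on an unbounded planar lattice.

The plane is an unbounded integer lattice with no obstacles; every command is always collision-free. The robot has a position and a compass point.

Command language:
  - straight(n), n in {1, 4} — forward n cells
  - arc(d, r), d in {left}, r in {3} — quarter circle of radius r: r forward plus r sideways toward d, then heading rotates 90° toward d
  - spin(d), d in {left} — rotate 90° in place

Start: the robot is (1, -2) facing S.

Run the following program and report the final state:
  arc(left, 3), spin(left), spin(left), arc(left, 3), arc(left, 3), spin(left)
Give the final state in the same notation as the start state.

(4, -11) facing N

initial: (1, -2) facing S
1. arc(left, 3) → (4, -5) facing E
2. spin(left) → (4, -5) facing N
3. spin(left) → (4, -5) facing W
4. arc(left, 3) → (1, -8) facing S
5. arc(left, 3) → (4, -11) facing E
6. spin(left) → (4, -11) facing N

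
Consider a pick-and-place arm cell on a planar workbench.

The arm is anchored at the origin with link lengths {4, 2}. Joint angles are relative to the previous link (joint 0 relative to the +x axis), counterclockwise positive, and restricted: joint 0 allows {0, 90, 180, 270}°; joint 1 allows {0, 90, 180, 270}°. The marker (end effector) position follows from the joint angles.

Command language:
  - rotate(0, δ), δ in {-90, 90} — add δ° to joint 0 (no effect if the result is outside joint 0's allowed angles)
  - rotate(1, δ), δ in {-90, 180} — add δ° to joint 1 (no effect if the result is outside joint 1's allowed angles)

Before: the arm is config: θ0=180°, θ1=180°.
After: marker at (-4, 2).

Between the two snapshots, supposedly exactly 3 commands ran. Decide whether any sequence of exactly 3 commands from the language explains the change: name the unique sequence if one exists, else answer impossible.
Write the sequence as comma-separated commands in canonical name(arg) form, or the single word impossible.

from: config: θ0=180°, θ1=180°
1. rotate(1, -90) → config: θ0=180°, θ1=90°
2. rotate(1, -90) → config: θ0=180°, θ1=0°
3. rotate(1, -90) → config: θ0=180°, θ1=270°
no rival 3-sequence matches.

rotate(1, -90), rotate(1, -90), rotate(1, -90)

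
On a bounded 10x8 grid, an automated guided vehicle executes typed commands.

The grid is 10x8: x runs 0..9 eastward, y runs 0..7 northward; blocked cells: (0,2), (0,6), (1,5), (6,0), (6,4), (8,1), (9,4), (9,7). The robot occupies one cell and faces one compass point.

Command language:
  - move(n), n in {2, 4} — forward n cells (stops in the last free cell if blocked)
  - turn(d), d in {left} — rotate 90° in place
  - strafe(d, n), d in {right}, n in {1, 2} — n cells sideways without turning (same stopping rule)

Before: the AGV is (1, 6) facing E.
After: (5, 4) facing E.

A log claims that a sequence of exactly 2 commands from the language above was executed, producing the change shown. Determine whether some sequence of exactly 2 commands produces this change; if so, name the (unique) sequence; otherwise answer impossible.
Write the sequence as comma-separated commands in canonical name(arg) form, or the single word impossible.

move(4), strafe(right, 2)

key: order matters: swapping move(4) and strafe(right, 2) lands elsewhere
from: (1, 6) facing E
1. move(4) → (5, 6) facing E
2. strafe(right, 2) → (5, 4) facing E
no other 2-command option fits: unique.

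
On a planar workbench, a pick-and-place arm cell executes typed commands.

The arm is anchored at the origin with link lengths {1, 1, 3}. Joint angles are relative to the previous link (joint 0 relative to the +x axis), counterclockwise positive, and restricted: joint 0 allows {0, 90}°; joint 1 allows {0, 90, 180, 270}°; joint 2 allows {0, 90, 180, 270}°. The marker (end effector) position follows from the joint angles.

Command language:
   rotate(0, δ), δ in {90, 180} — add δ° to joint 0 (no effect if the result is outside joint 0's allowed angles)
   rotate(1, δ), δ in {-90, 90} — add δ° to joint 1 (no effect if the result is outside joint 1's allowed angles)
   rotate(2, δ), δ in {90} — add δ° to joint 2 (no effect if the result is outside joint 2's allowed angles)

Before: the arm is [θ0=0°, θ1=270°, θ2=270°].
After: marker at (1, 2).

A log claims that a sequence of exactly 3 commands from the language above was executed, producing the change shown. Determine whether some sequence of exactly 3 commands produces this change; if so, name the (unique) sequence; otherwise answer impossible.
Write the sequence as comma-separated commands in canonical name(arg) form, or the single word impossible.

initial: [θ0=0°, θ1=270°, θ2=270°]
[1] after rotate(2, 90): [θ0=0°, θ1=270°, θ2=0°]
[2] after rotate(2, 90): [θ0=0°, θ1=270°, θ2=90°]
[3] after rotate(2, 90): [θ0=0°, θ1=270°, θ2=180°]
all 125 alternatives checked — unique.

rotate(2, 90), rotate(2, 90), rotate(2, 90)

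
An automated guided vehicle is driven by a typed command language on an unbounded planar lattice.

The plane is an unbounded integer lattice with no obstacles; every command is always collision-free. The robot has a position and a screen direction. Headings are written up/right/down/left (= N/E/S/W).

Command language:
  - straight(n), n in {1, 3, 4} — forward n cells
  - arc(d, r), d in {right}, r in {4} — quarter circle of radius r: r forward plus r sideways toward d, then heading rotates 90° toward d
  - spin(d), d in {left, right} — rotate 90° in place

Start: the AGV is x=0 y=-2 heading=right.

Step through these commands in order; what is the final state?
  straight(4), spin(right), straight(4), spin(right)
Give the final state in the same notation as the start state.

t0: x=0 y=-2 heading=right
t=1 straight(4) ⇒ x=4 y=-2 heading=right
t=2 spin(right) ⇒ x=4 y=-2 heading=down
t=3 straight(4) ⇒ x=4 y=-6 heading=down
t=4 spin(right) ⇒ x=4 y=-6 heading=left

x=4 y=-6 heading=left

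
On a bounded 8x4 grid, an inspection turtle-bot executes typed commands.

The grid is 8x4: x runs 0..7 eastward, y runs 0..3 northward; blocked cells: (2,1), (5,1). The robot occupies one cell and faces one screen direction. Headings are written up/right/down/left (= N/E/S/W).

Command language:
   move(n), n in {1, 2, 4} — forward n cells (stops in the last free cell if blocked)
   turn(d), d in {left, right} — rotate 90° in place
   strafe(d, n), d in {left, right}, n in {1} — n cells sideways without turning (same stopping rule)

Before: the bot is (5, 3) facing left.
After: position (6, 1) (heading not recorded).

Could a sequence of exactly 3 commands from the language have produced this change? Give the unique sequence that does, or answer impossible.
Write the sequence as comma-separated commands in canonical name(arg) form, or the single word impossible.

key: running move(2) before turn(left) would end elsewhere — order is forced
begin: (5, 3) facing left
1. turn(left) → (5, 3) facing down
2. strafe(left, 1) → (6, 3) facing down
3. move(2) → (6, 1) facing down
no other 3-command option fits: unique.

turn(left), strafe(left, 1), move(2)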